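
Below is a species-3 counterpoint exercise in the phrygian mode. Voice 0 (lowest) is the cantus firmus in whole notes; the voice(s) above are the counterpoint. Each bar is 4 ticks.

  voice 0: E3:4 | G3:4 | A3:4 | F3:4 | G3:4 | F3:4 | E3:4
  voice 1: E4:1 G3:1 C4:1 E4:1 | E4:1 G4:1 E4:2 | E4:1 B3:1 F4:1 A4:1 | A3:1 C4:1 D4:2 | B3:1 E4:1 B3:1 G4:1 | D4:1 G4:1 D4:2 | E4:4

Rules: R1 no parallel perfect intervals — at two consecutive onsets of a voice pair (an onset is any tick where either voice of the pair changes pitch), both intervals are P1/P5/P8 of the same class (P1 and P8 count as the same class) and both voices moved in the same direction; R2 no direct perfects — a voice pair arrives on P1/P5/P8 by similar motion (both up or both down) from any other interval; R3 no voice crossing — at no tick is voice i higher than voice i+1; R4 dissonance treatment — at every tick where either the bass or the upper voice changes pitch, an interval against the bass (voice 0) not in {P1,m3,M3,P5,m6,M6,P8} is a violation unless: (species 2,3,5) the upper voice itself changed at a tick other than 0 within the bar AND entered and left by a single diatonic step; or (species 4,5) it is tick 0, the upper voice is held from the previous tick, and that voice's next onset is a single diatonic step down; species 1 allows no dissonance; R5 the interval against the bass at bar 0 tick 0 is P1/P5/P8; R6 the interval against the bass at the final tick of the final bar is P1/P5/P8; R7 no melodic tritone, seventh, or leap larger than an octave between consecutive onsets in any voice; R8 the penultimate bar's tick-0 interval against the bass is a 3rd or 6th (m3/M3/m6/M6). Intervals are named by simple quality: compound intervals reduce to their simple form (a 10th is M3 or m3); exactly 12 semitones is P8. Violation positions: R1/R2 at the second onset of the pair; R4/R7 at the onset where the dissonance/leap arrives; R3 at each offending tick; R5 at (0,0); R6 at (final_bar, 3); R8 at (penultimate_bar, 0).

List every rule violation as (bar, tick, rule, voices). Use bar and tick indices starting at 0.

bar 0: v0=E3 v1=E4 downbeat P8
bar 1: v0=G3 v1=E4 downbeat M6
bar 2: v0=A3 v1=E4 downbeat P5
bar 3: v0=F3 v1=A3 downbeat M3
bar 4: v0=G3 v1=B3 downbeat M3
bar 5: v0=F3 v1=D4 downbeat M6
bar 6: v0=E3 v1=E4 downbeat P8
  -> R4 @ bar 2 tick 1 v(0, 1): A3/B3 M2 untreated
  -> R7 @ bar 2 tick 2 v(1,): B3->F4 leap 6st
  -> R4 @ bar 5 tick 1 v(0, 1): F3/G4 M2 untreated

(2, 1, R4, (0, 1))
(2, 2, R7, (1,))
(5, 1, R4, (0, 1))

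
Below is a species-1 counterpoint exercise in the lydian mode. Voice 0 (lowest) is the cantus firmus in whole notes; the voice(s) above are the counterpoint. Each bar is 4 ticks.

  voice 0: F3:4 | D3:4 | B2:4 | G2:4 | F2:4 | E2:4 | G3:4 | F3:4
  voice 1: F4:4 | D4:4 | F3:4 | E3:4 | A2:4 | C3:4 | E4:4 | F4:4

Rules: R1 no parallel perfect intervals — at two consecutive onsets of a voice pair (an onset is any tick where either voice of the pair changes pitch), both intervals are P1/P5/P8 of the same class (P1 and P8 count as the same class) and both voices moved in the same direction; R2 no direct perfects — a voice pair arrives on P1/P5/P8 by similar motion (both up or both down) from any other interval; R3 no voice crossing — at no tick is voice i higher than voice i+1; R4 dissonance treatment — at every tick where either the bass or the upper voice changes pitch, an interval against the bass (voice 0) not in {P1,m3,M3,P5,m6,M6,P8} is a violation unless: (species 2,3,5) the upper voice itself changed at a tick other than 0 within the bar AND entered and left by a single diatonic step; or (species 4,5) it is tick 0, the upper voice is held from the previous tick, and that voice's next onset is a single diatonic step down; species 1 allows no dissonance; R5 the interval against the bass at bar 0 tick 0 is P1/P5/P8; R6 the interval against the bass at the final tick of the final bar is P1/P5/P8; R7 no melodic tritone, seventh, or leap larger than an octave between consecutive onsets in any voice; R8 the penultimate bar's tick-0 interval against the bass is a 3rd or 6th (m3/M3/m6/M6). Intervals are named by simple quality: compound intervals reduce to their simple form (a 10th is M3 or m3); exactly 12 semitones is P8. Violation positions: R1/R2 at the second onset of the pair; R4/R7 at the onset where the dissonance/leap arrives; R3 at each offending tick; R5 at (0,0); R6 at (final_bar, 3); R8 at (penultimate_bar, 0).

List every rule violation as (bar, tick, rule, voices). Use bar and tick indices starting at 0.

bar 0: v0=F3 v1=F4 downbeat P8
bar 1: v0=D3 v1=D4 downbeat P8
bar 2: v0=B2 v1=F3 downbeat TT
bar 3: v0=G2 v1=E3 downbeat M6
bar 4: v0=F2 v1=A2 downbeat M3
bar 5: v0=E2 v1=C3 downbeat m6
bar 6: v0=G3 v1=E4 downbeat M6
bar 7: v0=F3 v1=F4 downbeat P8
  -> R1 @ bar 1 tick 0 v(0, 1): F3/F4 P8 -> D3/D4 P8 similar
  -> R4 @ bar 2 tick 0 v(0, 1): B2/F3 TT untreated
  -> R7 @ bar 6 tick 0 v(0,): E2->G3 leap 15st
  -> R7 @ bar 6 tick 0 v(1,): C3->E4 leap 16st

(1, 0, R1, (0, 1))
(2, 0, R4, (0, 1))
(6, 0, R7, (0,))
(6, 0, R7, (1,))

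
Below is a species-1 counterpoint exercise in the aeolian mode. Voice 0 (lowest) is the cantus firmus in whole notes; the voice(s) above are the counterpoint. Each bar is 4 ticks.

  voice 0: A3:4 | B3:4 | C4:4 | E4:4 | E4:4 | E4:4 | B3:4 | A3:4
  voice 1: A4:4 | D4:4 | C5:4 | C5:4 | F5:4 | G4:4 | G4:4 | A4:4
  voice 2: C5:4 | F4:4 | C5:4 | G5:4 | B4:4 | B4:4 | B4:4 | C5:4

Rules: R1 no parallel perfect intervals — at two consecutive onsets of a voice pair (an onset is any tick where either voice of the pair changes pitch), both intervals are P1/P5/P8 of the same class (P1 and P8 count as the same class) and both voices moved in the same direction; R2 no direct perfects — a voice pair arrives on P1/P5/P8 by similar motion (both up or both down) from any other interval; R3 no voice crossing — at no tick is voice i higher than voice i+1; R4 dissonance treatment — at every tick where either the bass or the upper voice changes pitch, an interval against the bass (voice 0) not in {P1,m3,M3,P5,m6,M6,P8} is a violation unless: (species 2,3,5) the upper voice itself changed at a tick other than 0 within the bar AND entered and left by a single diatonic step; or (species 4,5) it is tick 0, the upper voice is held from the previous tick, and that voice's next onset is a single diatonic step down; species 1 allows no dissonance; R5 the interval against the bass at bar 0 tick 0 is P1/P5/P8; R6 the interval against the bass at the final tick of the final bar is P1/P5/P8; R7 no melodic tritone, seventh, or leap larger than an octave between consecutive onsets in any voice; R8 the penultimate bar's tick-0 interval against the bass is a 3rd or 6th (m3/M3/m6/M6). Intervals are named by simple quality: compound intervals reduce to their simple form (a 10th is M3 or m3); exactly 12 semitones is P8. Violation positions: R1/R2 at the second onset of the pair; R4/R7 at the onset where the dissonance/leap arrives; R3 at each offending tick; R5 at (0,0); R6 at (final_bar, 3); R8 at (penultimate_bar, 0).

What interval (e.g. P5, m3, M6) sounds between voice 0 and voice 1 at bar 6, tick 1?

voice 0=B3 voice 1=G4 -> m6

m6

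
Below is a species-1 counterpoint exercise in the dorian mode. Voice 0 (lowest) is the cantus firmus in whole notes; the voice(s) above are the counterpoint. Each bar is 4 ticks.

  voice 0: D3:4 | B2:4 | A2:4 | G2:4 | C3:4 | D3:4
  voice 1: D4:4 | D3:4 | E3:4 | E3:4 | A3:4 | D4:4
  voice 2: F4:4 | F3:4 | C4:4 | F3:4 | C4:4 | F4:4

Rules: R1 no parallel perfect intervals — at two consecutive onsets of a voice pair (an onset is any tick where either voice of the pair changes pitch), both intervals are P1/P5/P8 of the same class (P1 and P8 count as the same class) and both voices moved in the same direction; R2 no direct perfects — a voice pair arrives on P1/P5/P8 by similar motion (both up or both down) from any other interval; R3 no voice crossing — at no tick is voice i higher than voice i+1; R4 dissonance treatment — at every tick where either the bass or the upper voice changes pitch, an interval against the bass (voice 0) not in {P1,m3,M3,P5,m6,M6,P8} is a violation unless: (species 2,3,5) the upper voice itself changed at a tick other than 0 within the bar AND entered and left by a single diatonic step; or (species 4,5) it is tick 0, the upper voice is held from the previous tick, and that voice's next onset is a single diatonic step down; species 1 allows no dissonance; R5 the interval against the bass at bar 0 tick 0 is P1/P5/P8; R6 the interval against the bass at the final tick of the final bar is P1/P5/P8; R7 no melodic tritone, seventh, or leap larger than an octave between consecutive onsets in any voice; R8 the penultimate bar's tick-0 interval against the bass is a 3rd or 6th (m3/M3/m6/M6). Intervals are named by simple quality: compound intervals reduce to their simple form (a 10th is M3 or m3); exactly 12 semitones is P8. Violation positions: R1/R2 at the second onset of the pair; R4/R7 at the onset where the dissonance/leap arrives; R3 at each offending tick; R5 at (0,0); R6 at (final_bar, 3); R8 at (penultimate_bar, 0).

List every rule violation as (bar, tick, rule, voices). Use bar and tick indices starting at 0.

(0, 0, R5, (0, 2))
(1, 0, R4, (0, 2))
(3, 0, R4, (0, 2))
(4, 0, R2, (0, 2))
(4, 0, R8, (0, 2))
(5, 0, R2, (0, 1))
(5, 3, R6, (0, 2))

bar 0: v0=D3 v1=D4 v2=F4 downbeat m3
bar 1: v0=B2 v1=D3 v2=F3 downbeat TT
bar 2: v0=A2 v1=E3 v2=C4 downbeat m3
bar 3: v0=G2 v1=E3 v2=F3 downbeat m7
bar 4: v0=C3 v1=A3 v2=C4 downbeat P8
bar 5: v0=D3 v1=D4 v2=F4 downbeat m3
  -> R5 @ bar 0 tick 0 v(0, 2): opens on m3
  -> R4 @ bar 1 tick 0 v(0, 2): B2/F3 TT untreated
  -> R4 @ bar 3 tick 0 v(0, 2): G2/F3 m7 untreated
  -> R2 @ bar 4 tick 0 v(0, 2): G2/F3 m7 -> C3/C4 P8 similar
  -> R8 @ bar 4 tick 0 v(0, 2): penult P8 not 3rd/6th
  -> R2 @ bar 5 tick 0 v(0, 1): C3/A3 M6 -> D3/D4 P8 similar
  -> R6 @ bar 5 tick 3 v(0, 2): closes on m3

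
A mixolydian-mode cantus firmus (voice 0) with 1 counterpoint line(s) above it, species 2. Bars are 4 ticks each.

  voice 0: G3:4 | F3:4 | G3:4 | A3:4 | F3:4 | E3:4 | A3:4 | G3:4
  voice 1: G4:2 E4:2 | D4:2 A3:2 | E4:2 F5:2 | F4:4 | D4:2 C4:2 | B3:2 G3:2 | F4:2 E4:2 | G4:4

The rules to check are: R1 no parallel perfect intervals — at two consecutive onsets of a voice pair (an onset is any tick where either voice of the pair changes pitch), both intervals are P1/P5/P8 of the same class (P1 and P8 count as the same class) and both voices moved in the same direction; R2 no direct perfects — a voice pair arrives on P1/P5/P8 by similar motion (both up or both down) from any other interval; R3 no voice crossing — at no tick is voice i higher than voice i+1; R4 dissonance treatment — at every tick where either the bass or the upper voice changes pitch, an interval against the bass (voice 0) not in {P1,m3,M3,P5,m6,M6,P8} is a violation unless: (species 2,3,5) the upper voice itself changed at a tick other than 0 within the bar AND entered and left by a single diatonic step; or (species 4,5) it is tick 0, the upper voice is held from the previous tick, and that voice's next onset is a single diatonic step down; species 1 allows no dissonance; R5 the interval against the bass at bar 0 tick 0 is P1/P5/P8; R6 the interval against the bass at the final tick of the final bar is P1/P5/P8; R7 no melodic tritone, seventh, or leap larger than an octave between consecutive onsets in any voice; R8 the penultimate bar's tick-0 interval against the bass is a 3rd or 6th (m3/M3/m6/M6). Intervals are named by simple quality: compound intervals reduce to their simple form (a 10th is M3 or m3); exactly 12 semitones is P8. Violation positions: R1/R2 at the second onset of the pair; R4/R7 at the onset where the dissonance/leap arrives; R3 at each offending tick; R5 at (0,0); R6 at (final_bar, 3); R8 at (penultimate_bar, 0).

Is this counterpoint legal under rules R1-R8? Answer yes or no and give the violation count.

bar 0: v0=G3 v1=G4 (P8)
bar 1: v0=F3 v1=D4 (M6)
bar 2: v0=G3 v1=E4 (M6)
bar 3: v0=A3 v1=F4 (m6)
bar 4: v0=F3 v1=D4 (M6)
bar 5: v0=E3 v1=B3 (P5)
bar 6: v0=A3 v1=F4 (m6)
bar 7: v0=G3 v1=G4 (P8)
  R4 @ bar2.2: G3/F5 m7 untreated
  R7 @ bar2.2: E4->F5 leap 13st
  R1 @ bar5.0: F3/C4 P5 -> E3/B3 P5 similar
  R7 @ bar6.0: G3->F4 leap 10st

No (4 violations)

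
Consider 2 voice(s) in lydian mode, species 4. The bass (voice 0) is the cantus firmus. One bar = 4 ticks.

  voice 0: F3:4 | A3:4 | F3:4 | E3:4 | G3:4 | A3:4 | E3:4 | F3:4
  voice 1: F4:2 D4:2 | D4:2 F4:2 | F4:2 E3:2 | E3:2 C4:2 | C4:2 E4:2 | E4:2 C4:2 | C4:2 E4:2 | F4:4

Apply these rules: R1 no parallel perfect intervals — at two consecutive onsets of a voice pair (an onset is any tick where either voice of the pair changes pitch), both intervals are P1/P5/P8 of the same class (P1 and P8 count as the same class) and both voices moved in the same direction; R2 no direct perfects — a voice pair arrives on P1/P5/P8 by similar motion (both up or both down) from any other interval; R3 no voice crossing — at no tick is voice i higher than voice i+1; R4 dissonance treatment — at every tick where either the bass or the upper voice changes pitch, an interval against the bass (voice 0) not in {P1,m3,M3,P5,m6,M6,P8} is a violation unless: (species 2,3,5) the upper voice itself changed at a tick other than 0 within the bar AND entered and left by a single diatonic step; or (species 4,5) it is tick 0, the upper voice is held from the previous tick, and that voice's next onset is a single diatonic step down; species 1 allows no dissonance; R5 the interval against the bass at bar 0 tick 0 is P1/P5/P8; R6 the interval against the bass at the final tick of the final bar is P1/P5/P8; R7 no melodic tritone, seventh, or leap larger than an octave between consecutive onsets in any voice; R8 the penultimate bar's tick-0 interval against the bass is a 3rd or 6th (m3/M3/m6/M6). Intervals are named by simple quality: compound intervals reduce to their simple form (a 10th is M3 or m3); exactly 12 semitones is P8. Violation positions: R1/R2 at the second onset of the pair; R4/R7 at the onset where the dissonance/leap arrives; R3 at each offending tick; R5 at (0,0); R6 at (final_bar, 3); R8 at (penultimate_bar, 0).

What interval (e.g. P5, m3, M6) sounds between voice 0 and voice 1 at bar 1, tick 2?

m6

voice 0=A3 voice 1=F4 -> m6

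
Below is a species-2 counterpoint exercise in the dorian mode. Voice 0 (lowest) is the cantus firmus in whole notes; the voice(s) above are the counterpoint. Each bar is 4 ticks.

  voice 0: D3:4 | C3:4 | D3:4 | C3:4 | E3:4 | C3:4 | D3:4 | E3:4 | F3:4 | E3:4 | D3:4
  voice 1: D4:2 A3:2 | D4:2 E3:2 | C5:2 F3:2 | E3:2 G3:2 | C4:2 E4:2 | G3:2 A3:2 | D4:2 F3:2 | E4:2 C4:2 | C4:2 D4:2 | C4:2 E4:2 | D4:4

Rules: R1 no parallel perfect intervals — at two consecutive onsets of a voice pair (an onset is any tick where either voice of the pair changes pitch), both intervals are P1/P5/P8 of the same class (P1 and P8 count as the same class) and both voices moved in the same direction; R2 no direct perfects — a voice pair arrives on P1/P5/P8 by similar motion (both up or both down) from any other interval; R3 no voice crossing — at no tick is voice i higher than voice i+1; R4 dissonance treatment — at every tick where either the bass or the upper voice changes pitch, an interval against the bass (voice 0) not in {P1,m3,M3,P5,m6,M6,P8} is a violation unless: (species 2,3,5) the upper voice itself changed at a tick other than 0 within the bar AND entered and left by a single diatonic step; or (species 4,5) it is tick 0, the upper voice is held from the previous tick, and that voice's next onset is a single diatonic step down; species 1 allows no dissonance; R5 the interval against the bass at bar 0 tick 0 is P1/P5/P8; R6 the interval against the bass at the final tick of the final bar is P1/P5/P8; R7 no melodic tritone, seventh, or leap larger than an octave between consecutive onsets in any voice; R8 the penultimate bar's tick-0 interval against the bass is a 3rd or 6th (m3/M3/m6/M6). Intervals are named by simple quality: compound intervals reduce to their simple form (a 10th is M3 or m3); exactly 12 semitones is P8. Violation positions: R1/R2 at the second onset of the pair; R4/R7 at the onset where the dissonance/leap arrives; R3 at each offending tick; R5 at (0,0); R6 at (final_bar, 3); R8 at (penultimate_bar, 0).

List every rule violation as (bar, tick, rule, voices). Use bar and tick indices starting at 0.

(1, 0, R4, (0, 1))
(1, 2, R7, (1,))
(2, 0, R4, (0, 1))
(2, 0, R7, (1,))
(2, 2, R7, (1,))
(5, 0, R2, (0, 1))
(6, 0, R2, (0, 1))
(7, 0, R2, (0, 1))
(7, 0, R7, (1,))
(10, 0, R1, (0, 1))

bar 0: v0=D3 v1=D4 downbeat P8
bar 1: v0=C3 v1=D4 downbeat M2
bar 2: v0=D3 v1=C5 downbeat m7
bar 3: v0=C3 v1=E3 downbeat M3
bar 4: v0=E3 v1=C4 downbeat m6
bar 5: v0=C3 v1=G3 downbeat P5
bar 6: v0=D3 v1=D4 downbeat P8
bar 7: v0=E3 v1=E4 downbeat P8
bar 8: v0=F3 v1=C4 downbeat P5
bar 9: v0=E3 v1=C4 downbeat m6
bar 10: v0=D3 v1=D4 downbeat P8
  -> R4 @ bar 1 tick 0 v(0, 1): C3/D4 M2 untreated
  -> R7 @ bar 1 tick 2 v(1,): D4->E3 leap 10st
  -> R4 @ bar 2 tick 0 v(0, 1): D3/C5 m7 untreated
  -> R7 @ bar 2 tick 0 v(1,): E3->C5 leap 20st
  -> R7 @ bar 2 tick 2 v(1,): C5->F3 leap 19st
  -> R2 @ bar 5 tick 0 v(0, 1): E3/E4 P8 -> C3/G3 P5 similar
  -> R2 @ bar 6 tick 0 v(0, 1): C3/A3 M6 -> D3/D4 P8 similar
  -> R2 @ bar 7 tick 0 v(0, 1): D3/F3 m3 -> E3/E4 P8 similar
  -> R7 @ bar 7 tick 0 v(1,): F3->E4 leap 11st
  -> R1 @ bar 10 tick 0 v(0, 1): E3/E4 P8 -> D3/D4 P8 similar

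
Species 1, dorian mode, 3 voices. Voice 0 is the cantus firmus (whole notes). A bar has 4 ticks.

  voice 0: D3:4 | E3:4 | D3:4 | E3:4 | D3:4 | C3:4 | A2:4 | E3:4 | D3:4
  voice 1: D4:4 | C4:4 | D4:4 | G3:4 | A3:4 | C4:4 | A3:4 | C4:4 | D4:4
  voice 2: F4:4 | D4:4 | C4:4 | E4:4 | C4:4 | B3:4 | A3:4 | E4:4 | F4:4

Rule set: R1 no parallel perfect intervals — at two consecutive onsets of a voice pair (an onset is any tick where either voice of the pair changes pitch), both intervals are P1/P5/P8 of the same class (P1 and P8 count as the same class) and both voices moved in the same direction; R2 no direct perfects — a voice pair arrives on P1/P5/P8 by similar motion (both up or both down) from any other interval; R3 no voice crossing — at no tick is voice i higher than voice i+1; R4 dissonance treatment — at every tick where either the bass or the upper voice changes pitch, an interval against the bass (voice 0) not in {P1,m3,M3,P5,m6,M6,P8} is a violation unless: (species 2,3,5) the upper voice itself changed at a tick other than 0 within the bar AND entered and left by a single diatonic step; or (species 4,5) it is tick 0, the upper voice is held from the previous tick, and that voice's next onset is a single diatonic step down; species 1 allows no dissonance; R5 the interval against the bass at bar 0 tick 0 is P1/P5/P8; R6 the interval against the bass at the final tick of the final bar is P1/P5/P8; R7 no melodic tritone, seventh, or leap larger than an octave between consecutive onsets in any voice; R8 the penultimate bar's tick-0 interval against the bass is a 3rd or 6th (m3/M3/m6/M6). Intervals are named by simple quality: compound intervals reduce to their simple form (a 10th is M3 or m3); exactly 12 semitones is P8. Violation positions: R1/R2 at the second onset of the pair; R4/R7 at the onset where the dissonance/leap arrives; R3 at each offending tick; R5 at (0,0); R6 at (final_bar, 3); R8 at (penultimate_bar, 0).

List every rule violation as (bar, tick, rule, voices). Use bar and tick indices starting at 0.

(0, 0, R5, (0, 2))
(1, 0, R4, (0, 2))
(2, 0, R3, (1, 2))
(2, 0, R4, (0, 2))
(2, 1, R3, (1, 2))
(2, 2, R3, (1, 2))
(2, 3, R3, (1, 2))
(3, 0, R2, (0, 2))
(4, 0, R4, (0, 2))
(5, 0, R3, (1, 2))
(5, 0, R4, (0, 2))
(5, 1, R3, (1, 2))
(5, 2, R3, (1, 2))
(5, 3, R3, (1, 2))
(6, 0, R1, (0, 1))
(6, 0, R2, (0, 2))
(6, 0, R2, (1, 2))
(7, 0, R1, (0, 2))
(7, 0, R8, (0, 2))
(8, 3, R6, (0, 2))

bar 0: v0=D3 v1=D4 v2=F4 downbeat m3
bar 1: v0=E3 v1=C4 v2=D4 downbeat m7
bar 2: v0=D3 v1=D4 v2=C4 downbeat m7
bar 3: v0=E3 v1=G3 v2=E4 downbeat P8
bar 4: v0=D3 v1=A3 v2=C4 downbeat m7
bar 5: v0=C3 v1=C4 v2=B3 downbeat M7
bar 6: v0=A2 v1=A3 v2=A3 downbeat P8
bar 7: v0=E3 v1=C4 v2=E4 downbeat P8
bar 8: v0=D3 v1=D4 v2=F4 downbeat m3
  -> R5 @ bar 0 tick 0 v(0, 2): opens on m3
  -> R4 @ bar 1 tick 0 v(0, 2): E3/D4 m7 untreated
  -> R3 @ bar 2 tick 0 v(1, 2): D4 above C4
  -> R4 @ bar 2 tick 0 v(0, 2): D3/C4 m7 untreated
  -> R3 @ bar 2 tick 1 v(1, 2): D4 above C4
  -> R3 @ bar 2 tick 2 v(1, 2): D4 above C4
  -> R3 @ bar 2 tick 3 v(1, 2): D4 above C4
  -> R2 @ bar 3 tick 0 v(0, 2): D3/C4 m7 -> E3/E4 P8 similar
  -> R4 @ bar 4 tick 0 v(0, 2): D3/C4 m7 untreated
  -> R3 @ bar 5 tick 0 v(1, 2): C4 above B3
  -> R4 @ bar 5 tick 0 v(0, 2): C3/B3 M7 untreated
  -> R3 @ bar 5 tick 1 v(1, 2): C4 above B3
  -> R3 @ bar 5 tick 2 v(1, 2): C4 above B3
  -> R3 @ bar 5 tick 3 v(1, 2): C4 above B3
  -> R1 @ bar 6 tick 0 v(0, 1): C3/C4 P8 -> A2/A3 P8 similar
  -> R2 @ bar 6 tick 0 v(0, 2): C3/B3 M7 -> A2/A3 P8 similar
  -> R2 @ bar 6 tick 0 v(1, 2): C4/B3 m2 -> A3/A3 P1 similar
  -> R1 @ bar 7 tick 0 v(0, 2): A2/A3 P8 -> E3/E4 P8 similar
  -> R8 @ bar 7 tick 0 v(0, 2): penult P8 not 3rd/6th
  -> R6 @ bar 8 tick 3 v(0, 2): closes on m3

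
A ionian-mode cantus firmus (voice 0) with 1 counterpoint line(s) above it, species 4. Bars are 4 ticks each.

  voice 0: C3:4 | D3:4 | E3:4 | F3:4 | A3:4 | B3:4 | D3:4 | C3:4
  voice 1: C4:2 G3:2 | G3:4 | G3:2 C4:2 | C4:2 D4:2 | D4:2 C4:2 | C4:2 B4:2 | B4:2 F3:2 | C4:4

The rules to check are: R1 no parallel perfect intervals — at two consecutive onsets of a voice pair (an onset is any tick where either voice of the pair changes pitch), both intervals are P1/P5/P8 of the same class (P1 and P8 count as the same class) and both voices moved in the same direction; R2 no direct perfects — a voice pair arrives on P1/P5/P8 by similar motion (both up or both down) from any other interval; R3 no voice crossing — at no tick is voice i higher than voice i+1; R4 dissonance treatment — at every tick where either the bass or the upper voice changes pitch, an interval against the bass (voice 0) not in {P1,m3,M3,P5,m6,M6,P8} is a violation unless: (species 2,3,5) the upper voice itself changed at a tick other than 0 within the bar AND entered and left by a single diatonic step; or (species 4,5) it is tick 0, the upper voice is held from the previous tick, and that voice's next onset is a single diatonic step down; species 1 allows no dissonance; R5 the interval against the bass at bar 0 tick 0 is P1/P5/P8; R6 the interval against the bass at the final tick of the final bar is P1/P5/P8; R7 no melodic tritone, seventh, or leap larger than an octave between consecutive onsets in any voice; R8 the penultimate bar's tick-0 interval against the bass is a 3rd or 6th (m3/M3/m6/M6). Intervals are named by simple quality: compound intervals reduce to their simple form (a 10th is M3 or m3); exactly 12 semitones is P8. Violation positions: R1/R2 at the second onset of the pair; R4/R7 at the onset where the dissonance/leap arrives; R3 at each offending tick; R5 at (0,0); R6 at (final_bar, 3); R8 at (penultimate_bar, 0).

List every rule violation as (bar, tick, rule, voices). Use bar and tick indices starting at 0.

(1, 0, R4, (0, 1))
(5, 0, R4, (0, 1))
(5, 2, R7, (1,))
(6, 2, R7, (1,))

bar 0: v0=C3 v1=C4 downbeat P8
bar 1: v0=D3 v1=G3 downbeat P4
bar 2: v0=E3 v1=G3 downbeat m3
bar 3: v0=F3 v1=C4 downbeat P5
bar 4: v0=A3 v1=D4 downbeat P4
bar 5: v0=B3 v1=C4 downbeat m2
bar 6: v0=D3 v1=B4 downbeat M6
bar 7: v0=C3 v1=C4 downbeat P8
  -> R4 @ bar 1 tick 0 v(0, 1): D3/G3 P4 untreated
  -> R4 @ bar 5 tick 0 v(0, 1): B3/C4 m2 untreated
  -> R7 @ bar 5 tick 2 v(1,): C4->B4 leap 11st
  -> R7 @ bar 6 tick 2 v(1,): B4->F3 leap 18st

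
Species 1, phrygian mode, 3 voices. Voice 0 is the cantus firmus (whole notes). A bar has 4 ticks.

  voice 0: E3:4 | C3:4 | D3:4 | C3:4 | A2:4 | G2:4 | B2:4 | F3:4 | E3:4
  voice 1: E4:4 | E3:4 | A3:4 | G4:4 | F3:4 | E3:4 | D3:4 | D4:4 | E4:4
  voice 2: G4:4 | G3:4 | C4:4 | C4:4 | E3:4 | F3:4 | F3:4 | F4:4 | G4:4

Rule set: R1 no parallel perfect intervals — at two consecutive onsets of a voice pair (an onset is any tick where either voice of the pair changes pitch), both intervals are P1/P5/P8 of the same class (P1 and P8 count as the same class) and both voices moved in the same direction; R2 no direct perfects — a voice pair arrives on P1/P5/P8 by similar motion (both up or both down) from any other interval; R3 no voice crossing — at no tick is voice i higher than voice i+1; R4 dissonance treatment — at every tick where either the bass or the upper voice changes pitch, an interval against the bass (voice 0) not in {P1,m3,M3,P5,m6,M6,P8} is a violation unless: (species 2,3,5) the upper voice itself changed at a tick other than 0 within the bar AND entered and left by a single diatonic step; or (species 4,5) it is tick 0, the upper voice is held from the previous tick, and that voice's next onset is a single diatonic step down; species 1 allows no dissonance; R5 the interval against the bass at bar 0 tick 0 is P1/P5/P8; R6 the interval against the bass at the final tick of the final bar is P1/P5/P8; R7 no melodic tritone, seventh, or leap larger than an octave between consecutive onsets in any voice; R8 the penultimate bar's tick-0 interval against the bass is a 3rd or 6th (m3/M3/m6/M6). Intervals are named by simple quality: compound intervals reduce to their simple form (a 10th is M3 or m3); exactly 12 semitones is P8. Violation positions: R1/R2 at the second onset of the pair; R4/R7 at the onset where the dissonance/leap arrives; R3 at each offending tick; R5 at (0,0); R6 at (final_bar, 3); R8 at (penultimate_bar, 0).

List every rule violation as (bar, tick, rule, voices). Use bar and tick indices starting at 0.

bar 0: v0=E3 v1=E4 v2=G4 downbeat m3
bar 1: v0=C3 v1=E3 v2=G3 downbeat P5
bar 2: v0=D3 v1=A3 v2=C4 downbeat m7
bar 3: v0=C3 v1=G4 v2=C4 downbeat P8
bar 4: v0=A2 v1=F3 v2=E3 downbeat P5
bar 5: v0=G2 v1=E3 v2=F3 downbeat m7
bar 6: v0=B2 v1=D3 v2=F3 downbeat TT
bar 7: v0=F3 v1=D4 v2=F4 downbeat P8
bar 8: v0=E3 v1=E4 v2=G4 downbeat m3
  -> R5 @ bar 0 tick 0 v(0, 2): opens on m3
  -> R2 @ bar 1 tick 0 v(0, 2): E3/G4 m3 -> C3/G3 P5 similar
  -> R2 @ bar 2 tick 0 v(0, 1): C3/E3 M3 -> D3/A3 P5 similar
  -> R4 @ bar 2 tick 0 v(0, 2): D3/C4 m7 untreated
  -> R3 @ bar 3 tick 0 v(1, 2): G4 above C4
  -> R7 @ bar 3 tick 0 v(1,): A3->G4 leap 10st
  -> R3 @ bar 3 tick 1 v(1, 2): G4 above C4
  -> R3 @ bar 3 tick 2 v(1, 2): G4 above C4
  -> R3 @ bar 3 tick 3 v(1, 2): G4 above C4
  -> R2 @ bar 4 tick 0 v(0, 2): C3/C4 P8 -> A2/E3 P5 similar
  -> R3 @ bar 4 tick 0 v(1, 2): F3 above E3
  -> R7 @ bar 4 tick 0 v(1,): G4->F3 leap 14st
  -> R3 @ bar 4 tick 1 v(1, 2): F3 above E3
  -> R3 @ bar 4 tick 2 v(1, 2): F3 above E3
  -> R3 @ bar 4 tick 3 v(1, 2): F3 above E3
  -> R4 @ bar 5 tick 0 v(0, 2): G2/F3 m7 untreated
  -> R4 @ bar 6 tick 0 v(0, 2): B2/F3 TT untreated
  -> R2 @ bar 7 tick 0 v(0, 2): B2/F3 TT -> F3/F4 P8 similar
  -> R7 @ bar 7 tick 0 v(0,): B2->F3 leap 6st
  -> R8 @ bar 7 tick 0 v(0, 2): penult P8 not 3rd/6th
  -> R6 @ bar 8 tick 3 v(0, 2): closes on m3

(0, 0, R5, (0, 2))
(1, 0, R2, (0, 2))
(2, 0, R2, (0, 1))
(2, 0, R4, (0, 2))
(3, 0, R3, (1, 2))
(3, 0, R7, (1,))
(3, 1, R3, (1, 2))
(3, 2, R3, (1, 2))
(3, 3, R3, (1, 2))
(4, 0, R2, (0, 2))
(4, 0, R3, (1, 2))
(4, 0, R7, (1,))
(4, 1, R3, (1, 2))
(4, 2, R3, (1, 2))
(4, 3, R3, (1, 2))
(5, 0, R4, (0, 2))
(6, 0, R4, (0, 2))
(7, 0, R2, (0, 2))
(7, 0, R7, (0,))
(7, 0, R8, (0, 2))
(8, 3, R6, (0, 2))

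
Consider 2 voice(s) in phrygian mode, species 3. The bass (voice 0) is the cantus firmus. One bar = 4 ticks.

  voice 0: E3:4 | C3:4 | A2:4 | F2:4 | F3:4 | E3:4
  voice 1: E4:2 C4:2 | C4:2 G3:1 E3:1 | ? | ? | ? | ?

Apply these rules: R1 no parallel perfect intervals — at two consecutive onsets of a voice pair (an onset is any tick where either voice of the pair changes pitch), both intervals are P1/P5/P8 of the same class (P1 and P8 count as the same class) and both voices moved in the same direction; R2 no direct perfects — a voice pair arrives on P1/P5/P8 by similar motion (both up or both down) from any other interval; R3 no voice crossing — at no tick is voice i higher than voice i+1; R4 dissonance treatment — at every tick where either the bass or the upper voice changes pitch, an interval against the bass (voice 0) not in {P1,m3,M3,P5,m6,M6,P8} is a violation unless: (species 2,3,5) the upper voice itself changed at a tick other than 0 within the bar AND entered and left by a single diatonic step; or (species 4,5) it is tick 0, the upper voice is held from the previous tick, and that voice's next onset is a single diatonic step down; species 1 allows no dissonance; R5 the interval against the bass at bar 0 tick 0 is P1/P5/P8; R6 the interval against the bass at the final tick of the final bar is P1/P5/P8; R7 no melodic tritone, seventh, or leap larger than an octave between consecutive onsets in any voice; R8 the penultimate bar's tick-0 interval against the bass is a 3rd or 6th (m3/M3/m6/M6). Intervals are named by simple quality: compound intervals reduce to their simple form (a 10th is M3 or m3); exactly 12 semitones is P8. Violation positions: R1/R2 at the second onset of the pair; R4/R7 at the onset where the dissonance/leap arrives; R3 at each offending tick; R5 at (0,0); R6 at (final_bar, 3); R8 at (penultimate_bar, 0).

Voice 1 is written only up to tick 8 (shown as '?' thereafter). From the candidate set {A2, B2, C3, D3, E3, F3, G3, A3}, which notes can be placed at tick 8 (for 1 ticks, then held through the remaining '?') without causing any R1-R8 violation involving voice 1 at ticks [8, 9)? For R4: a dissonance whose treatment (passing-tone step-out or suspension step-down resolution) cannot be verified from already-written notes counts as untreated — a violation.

A2: violates R2
B2: violates R4
C3: legal
D3: violates R4
E3: legal
F3: legal
G3: violates R4
A3: legal

{A3, C3, E3, F3}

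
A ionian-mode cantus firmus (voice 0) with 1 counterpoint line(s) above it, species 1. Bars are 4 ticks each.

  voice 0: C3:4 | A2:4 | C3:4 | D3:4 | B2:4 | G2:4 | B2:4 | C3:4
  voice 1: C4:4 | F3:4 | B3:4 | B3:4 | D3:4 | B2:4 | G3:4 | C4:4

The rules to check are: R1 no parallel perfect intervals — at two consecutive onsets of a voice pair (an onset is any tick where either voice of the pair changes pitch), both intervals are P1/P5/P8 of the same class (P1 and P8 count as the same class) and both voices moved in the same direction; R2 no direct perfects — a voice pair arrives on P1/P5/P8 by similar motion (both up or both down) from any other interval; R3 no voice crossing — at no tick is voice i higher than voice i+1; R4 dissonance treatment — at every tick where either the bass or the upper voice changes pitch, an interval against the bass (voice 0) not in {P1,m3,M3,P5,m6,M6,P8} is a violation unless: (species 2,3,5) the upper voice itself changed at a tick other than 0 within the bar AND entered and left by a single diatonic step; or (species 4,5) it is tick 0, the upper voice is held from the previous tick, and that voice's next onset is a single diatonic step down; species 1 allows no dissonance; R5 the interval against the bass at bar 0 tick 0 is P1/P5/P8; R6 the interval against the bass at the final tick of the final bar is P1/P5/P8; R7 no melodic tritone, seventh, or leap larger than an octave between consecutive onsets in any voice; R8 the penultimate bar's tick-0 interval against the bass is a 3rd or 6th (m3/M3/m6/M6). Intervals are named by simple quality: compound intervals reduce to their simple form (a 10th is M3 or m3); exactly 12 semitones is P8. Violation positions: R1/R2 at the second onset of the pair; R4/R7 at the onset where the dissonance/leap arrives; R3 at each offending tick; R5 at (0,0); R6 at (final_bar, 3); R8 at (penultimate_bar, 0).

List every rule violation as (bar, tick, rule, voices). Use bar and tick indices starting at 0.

(2, 0, R4, (0, 1))
(2, 0, R7, (1,))
(7, 0, R2, (0, 1))

bar 0: v0=C3 v1=C4 downbeat P8
bar 1: v0=A2 v1=F3 downbeat m6
bar 2: v0=C3 v1=B3 downbeat M7
bar 3: v0=D3 v1=B3 downbeat M6
bar 4: v0=B2 v1=D3 downbeat m3
bar 5: v0=G2 v1=B2 downbeat M3
bar 6: v0=B2 v1=G3 downbeat m6
bar 7: v0=C3 v1=C4 downbeat P8
  -> R4 @ bar 2 tick 0 v(0, 1): C3/B3 M7 untreated
  -> R7 @ bar 2 tick 0 v(1,): F3->B3 leap 6st
  -> R2 @ bar 7 tick 0 v(0, 1): B2/G3 m6 -> C3/C4 P8 similar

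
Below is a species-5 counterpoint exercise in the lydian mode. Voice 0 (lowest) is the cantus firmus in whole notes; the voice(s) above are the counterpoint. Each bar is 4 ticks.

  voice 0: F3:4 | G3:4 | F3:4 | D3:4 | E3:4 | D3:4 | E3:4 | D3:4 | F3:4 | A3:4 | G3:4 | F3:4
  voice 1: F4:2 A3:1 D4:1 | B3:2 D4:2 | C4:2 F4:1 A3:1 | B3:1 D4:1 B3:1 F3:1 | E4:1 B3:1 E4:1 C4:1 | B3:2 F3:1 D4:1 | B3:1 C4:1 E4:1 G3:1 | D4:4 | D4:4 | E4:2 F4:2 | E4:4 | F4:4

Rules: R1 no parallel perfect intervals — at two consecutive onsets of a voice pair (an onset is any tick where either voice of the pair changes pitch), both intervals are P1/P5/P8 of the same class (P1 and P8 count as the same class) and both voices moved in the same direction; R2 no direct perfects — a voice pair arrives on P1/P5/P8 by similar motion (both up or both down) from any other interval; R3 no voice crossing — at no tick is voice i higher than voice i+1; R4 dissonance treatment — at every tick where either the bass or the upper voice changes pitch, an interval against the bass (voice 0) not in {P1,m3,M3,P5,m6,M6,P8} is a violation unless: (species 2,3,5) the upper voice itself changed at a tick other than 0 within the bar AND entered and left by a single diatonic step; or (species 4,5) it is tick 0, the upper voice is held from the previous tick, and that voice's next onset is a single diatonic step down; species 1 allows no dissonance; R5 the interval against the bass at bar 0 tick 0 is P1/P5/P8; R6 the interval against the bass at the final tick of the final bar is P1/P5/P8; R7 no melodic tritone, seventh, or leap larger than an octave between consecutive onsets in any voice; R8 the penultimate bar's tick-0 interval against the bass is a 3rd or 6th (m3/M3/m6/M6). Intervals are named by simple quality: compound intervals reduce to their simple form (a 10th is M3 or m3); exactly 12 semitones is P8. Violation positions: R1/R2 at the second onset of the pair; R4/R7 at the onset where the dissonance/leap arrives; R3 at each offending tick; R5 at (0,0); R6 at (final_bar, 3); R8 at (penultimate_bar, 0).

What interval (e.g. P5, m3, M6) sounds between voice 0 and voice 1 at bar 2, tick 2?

voice 0=F3 voice 1=F4 -> P8

P8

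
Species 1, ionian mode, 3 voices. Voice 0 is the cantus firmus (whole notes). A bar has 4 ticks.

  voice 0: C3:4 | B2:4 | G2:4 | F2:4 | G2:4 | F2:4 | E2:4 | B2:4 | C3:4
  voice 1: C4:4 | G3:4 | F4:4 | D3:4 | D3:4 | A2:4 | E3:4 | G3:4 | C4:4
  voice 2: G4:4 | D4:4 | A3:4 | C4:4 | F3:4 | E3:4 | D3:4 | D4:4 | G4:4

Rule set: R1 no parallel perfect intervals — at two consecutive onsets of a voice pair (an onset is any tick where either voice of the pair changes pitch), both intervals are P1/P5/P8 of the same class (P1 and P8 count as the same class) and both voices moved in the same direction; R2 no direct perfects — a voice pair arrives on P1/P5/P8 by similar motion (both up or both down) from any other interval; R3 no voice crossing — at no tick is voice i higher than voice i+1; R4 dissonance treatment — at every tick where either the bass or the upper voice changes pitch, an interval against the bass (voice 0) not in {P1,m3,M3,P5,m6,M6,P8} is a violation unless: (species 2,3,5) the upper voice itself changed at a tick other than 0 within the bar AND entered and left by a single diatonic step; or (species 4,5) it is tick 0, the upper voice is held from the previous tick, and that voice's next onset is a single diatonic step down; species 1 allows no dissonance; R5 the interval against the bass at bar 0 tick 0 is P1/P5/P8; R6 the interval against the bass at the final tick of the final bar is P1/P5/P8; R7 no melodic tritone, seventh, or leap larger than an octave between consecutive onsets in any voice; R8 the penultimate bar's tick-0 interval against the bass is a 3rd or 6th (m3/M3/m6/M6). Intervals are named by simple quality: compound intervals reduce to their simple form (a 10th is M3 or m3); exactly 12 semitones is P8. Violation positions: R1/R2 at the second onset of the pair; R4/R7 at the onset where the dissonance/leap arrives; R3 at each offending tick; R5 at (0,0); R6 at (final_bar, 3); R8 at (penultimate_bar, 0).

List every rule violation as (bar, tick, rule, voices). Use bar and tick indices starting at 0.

bar 0: v0=C3 v1=C4 v2=G4 downbeat P5
bar 1: v0=B2 v1=G3 v2=D4 downbeat m3
bar 2: v0=G2 v1=F4 v2=A3 downbeat M2
bar 3: v0=F2 v1=D3 v2=C4 downbeat P5
bar 4: v0=G2 v1=D3 v2=F3 downbeat m7
bar 5: v0=F2 v1=A2 v2=E3 downbeat M7
bar 6: v0=E2 v1=E3 v2=D3 downbeat m7
bar 7: v0=B2 v1=G3 v2=D4 downbeat m3
bar 8: v0=C3 v1=C4 v2=G4 downbeat P5
  -> R1 @ bar 1 tick 0 v(1, 2): C4/G4 P5 -> G3/D4 P5 similar
  -> R3 @ bar 2 tick 0 v(1, 2): F4 above A3
  -> R4 @ bar 2 tick 0 v(0, 1): G2/F4 m7 untreated
  -> R4 @ bar 2 tick 0 v(0, 2): G2/A3 M2 untreated
  -> R7 @ bar 2 tick 0 v(1,): G3->F4 leap 10st
  -> R3 @ bar 2 tick 1 v(1, 2): F4 above A3
  -> R3 @ bar 2 tick 2 v(1, 2): F4 above A3
  -> R3 @ bar 2 tick 3 v(1, 2): F4 above A3
  -> R7 @ bar 3 tick 0 v(1,): F4->D3 leap 15st
  -> R4 @ bar 4 tick 0 v(0, 2): G2/F3 m7 untreated
  -> R2 @ bar 5 tick 0 v(1, 2): D3/F3 m3 -> A2/E3 P5 similar
  -> R4 @ bar 5 tick 0 v(0, 2): F2/E3 M7 untreated
  -> R3 @ bar 6 tick 0 v(1, 2): E3 above D3
  -> R4 @ bar 6 tick 0 v(0, 2): E2/D3 m7 untreated
  -> R3 @ bar 6 tick 1 v(1, 2): E3 above D3
  -> R3 @ bar 6 tick 2 v(1, 2): E3 above D3
  -> R3 @ bar 6 tick 3 v(1, 2): E3 above D3
  -> R2 @ bar 7 tick 0 v(1, 2): E3/D3 M2 -> G3/D4 P5 similar
  -> R1 @ bar 8 tick 0 v(1, 2): G3/D4 P5 -> C4/G4 P5 similar
  -> R2 @ bar 8 tick 0 v(0, 1): B2/G3 m6 -> C3/C4 P8 similar
  -> R2 @ bar 8 tick 0 v(0, 2): B2/D4 m3 -> C3/G4 P5 similar

(1, 0, R1, (1, 2))
(2, 0, R3, (1, 2))
(2, 0, R4, (0, 1))
(2, 0, R4, (0, 2))
(2, 0, R7, (1,))
(2, 1, R3, (1, 2))
(2, 2, R3, (1, 2))
(2, 3, R3, (1, 2))
(3, 0, R7, (1,))
(4, 0, R4, (0, 2))
(5, 0, R2, (1, 2))
(5, 0, R4, (0, 2))
(6, 0, R3, (1, 2))
(6, 0, R4, (0, 2))
(6, 1, R3, (1, 2))
(6, 2, R3, (1, 2))
(6, 3, R3, (1, 2))
(7, 0, R2, (1, 2))
(8, 0, R1, (1, 2))
(8, 0, R2, (0, 1))
(8, 0, R2, (0, 2))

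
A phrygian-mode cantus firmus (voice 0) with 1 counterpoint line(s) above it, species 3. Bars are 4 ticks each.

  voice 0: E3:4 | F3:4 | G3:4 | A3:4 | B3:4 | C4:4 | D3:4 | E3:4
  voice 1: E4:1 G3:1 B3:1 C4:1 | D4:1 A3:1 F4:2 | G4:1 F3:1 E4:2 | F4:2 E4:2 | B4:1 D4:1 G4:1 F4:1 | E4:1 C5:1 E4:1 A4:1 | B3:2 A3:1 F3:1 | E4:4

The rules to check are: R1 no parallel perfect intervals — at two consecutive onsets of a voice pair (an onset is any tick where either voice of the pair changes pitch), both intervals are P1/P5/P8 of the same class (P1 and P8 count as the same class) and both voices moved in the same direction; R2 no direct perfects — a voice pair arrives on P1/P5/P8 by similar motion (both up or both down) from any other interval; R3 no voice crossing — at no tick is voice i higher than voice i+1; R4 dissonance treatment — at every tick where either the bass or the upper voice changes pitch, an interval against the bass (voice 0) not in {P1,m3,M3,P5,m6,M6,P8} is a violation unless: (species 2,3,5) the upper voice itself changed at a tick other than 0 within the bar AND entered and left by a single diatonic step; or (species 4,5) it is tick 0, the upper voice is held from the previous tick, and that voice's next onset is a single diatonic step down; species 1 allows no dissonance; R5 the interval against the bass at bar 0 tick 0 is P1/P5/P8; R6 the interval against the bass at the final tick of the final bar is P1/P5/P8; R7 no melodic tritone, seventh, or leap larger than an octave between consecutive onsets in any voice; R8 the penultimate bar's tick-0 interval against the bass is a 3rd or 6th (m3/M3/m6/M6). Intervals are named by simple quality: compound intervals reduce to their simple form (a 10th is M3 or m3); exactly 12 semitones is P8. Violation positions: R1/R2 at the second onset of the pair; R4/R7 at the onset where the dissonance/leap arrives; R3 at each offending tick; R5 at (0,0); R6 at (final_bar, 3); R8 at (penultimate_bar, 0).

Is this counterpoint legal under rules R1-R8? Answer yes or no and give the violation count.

No (10 violations)

bar 0: v0=E3 v1=E4 (P8)
bar 1: v0=F3 v1=D4 (M6)
bar 2: v0=G3 v1=G4 (P8)
bar 3: v0=A3 v1=F4 (m6)
bar 4: v0=B3 v1=B4 (P8)
bar 5: v0=C4 v1=E4 (M3)
bar 6: v0=D3 v1=B3 (M6)
bar 7: v0=E3 v1=E4 (P8)
  R1 @ bar2.0: F3/F4 P8 -> G3/G4 P8 similar
  R3 @ bar2.1: G3 above F3
  R4 @ bar2.1: G3/F3 M2 untreated
  R7 @ bar2.1: G4->F3 leap 14st
  R7 @ bar2.2: F3->E4 leap 11st
  R2 @ bar4.0: A3/E4 P5 -> B3/B4 P8 similar
  R7 @ bar6.0: C4->D3 leap 10st
  R7 @ bar6.0: A4->B3 leap 10st
  R2 @ bar7.0: D3/F3 m3 -> E3/E4 P8 similar
  R7 @ bar7.0: F3->E4 leap 11st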